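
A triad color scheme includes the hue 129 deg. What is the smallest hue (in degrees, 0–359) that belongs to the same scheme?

9°

A triad places three hues 120° apart.
The full set through 129° is {9°, 129°, 249°}.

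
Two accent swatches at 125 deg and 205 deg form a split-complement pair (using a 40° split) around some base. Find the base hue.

The accents sit 40° either side of the complement, so the complement is their short-arc midpoint on the wheel.
Short-arc midpoint of 125° and 205°: 165°.
Base is 180° from the complement: 165 − 180 = -15 → -15 + 360 = 345°

345°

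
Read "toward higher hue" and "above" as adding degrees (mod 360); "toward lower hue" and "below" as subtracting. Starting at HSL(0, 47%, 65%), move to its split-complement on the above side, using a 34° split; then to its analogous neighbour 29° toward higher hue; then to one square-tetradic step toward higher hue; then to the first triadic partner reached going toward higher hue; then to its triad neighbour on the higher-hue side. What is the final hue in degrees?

+214° (split-comp 34° ↑): 0 + 214 = 214°
+29° (analog 29° ↑): 214 + 29 = 243°
+90° (square ↑): 243 + 90 = 333°
+120° (triadic ↑): 333 + 120 = 453 → 453 − 360 = 93°
+120° (triadic ↑): 93 + 120 = 213°

213°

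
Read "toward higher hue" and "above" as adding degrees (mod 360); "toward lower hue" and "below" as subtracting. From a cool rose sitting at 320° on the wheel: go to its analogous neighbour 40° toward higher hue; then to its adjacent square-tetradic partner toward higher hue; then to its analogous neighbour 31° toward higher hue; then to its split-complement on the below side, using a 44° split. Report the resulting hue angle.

257°

320 + 40 = 360 → 360 − 360 = 0°   (analog 40° ↑)
0 + 90 = 90°   (square ↑)
90 + 31 = 121°   (analog 31° ↑)
121 + 136 = 257°   (split-comp 44° ↓)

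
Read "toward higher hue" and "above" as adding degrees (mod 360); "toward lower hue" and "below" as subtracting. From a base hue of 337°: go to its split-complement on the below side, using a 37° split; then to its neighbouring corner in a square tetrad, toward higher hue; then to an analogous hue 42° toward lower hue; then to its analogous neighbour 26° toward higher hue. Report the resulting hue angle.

194°

+143° (split-comp 37° ↓): 337 + 143 = 480 → 480 − 360 = 120°
+90° (square ↑): 120 + 90 = 210°
−42° (analog 42° ↓): 210 − 42 = 168°
+26° (analog 26° ↑): 168 + 26 = 194°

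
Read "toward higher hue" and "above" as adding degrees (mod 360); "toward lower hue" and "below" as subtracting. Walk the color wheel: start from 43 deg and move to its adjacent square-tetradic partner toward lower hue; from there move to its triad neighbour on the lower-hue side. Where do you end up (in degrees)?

193°

43 − 90 = -47 → -47 + 360 = 313°   (square ↓)
313 − 120 = 193°   (triadic ↓)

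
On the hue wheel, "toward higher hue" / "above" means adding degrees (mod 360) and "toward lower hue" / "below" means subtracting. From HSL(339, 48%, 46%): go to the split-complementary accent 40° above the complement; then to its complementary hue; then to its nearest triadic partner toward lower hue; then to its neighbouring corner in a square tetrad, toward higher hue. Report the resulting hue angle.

349°

339 + 220 = 559 → 559 − 360 = 199°   (split-comp 40° ↑)
199 + 180 = 379 → 379 − 360 = 19°   (complement)
19 − 120 = -101 → -101 + 360 = 259°   (triadic ↓)
259 + 90 = 349°   (square ↑)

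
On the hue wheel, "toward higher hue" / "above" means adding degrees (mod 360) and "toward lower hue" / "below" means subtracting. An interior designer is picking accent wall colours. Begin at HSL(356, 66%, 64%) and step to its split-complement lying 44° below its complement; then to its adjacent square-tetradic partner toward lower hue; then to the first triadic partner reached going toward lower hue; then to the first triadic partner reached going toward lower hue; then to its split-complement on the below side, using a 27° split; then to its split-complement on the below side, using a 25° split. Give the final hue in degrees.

split-comp 44° ↓ +136°: 356 + 136 = 492 → 492 − 360 = 132°
square ↓ −90°: 132 − 90 = 42°
triadic ↓ −120°: 42 − 120 = -78 → -78 + 360 = 282°
triadic ↓ −120°: 282 − 120 = 162°
split-comp 27° ↓ +153°: 162 + 153 = 315°
split-comp 25° ↓ +155°: 315 + 155 = 470 → 470 − 360 = 110°

110°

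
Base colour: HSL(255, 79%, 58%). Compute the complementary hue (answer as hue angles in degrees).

255 + 180 = 435 → 435 − 360 = 75°

75°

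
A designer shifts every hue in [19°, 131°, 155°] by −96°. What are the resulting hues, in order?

19 − 96 = -77 → -77 + 360 = 283°
131 − 96 = 35°
155 − 96 = 59°

283°, 35°, 59°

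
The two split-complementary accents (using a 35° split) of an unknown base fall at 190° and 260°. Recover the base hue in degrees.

The accents sit 35° either side of the complement, so the complement is their short-arc midpoint on the wheel.
Short-arc midpoint of 190° and 260°: 225°.
Base is 180° from the complement: 225 − 180 = 45°

45°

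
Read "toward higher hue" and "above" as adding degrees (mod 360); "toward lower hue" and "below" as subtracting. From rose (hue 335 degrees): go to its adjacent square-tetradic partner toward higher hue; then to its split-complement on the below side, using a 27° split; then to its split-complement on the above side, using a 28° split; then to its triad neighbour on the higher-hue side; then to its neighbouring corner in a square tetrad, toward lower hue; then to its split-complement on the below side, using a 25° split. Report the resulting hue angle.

251°

square ↑ +90°: 335 + 90 = 425 → 425 − 360 = 65°
split-comp 27° ↓ +153°: 65 + 153 = 218°
split-comp 28° ↑ +208°: 218 + 208 = 426 → 426 − 360 = 66°
triadic ↑ +120°: 66 + 120 = 186°
square ↓ −90°: 186 − 90 = 96°
split-comp 25° ↓ +155°: 96 + 155 = 251°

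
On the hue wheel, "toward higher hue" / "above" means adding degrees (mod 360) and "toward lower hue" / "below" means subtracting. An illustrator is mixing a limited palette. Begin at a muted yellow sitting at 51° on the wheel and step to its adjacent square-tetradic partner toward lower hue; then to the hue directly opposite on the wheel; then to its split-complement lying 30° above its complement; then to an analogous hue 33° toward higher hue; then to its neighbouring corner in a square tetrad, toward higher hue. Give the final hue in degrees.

114°

51 − 90 = -39 → -39 + 360 = 321°   (square ↓)
321 + 180 = 501 → 501 − 360 = 141°   (complement)
141 + 210 = 351°   (split-comp 30° ↑)
351 + 33 = 384 → 384 − 360 = 24°   (analog 33° ↑)
24 + 90 = 114°   (square ↑)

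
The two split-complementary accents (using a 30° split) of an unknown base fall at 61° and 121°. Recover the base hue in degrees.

The accents sit 30° either side of the complement, so the complement is their short-arc midpoint on the wheel.
Short-arc midpoint of 61° and 121°: 91°.
Base is 180° from the complement: 91 − 180 = -89 → -89 + 360 = 271°

271°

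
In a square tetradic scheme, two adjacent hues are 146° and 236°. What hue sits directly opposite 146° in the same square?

326°

A square tetradic scheme places four hues 90° apart; opposite corners are 180° apart.
146 + 180 = 326°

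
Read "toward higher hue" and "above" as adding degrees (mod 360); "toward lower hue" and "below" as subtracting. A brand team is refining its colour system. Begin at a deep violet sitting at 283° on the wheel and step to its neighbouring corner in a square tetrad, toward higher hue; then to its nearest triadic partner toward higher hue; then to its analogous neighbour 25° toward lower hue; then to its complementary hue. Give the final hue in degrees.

+90° (square ↑): 283 + 90 = 373 → 373 − 360 = 13°
+120° (triadic ↑): 13 + 120 = 133°
−25° (analog 25° ↓): 133 − 25 = 108°
+180° (complement): 108 + 180 = 288°

288°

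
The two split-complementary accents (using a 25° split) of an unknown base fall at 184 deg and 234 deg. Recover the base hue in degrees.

The accents sit 25° either side of the complement, so the complement is their short-arc midpoint on the wheel.
Short-arc midpoint of 184° and 234°: 209°.
Base is 180° from the complement: 209 − 180 = 29°

29°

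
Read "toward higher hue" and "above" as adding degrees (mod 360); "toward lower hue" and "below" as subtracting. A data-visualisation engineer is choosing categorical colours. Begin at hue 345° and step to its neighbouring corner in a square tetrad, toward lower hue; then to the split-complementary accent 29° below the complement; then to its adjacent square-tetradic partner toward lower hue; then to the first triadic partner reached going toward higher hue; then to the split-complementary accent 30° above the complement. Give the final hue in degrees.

square ↓ −90°: 345 − 90 = 255°
split-comp 29° ↓ +151°: 255 + 151 = 406 → 406 − 360 = 46°
square ↓ −90°: 46 − 90 = -44 → -44 + 360 = 316°
triadic ↑ +120°: 316 + 120 = 436 → 436 − 360 = 76°
split-comp 30° ↑ +210°: 76 + 210 = 286°

286°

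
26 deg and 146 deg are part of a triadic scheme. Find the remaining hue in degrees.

A triad places three hues 120° apart.
The full set through 26° is {26°, 146°, 266°}.
Given {26°, 146°}, the missing hue is 266°.

266°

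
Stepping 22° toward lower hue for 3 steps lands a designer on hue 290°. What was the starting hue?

356°

3 steps of 22° (toward lower hue) give a net shift of −66°.
Start = end − shift: 290 + 66 = 356°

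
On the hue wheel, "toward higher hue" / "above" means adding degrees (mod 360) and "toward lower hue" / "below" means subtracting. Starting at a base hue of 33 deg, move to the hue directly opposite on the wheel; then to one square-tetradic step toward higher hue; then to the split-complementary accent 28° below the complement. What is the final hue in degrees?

33 + 180 = 213°   (complement)
213 + 90 = 303°   (square ↑)
303 + 152 = 455 → 455 − 360 = 95°   (split-comp 28° ↓)

95°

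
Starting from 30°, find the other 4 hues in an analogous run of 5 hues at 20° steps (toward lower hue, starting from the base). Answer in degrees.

10°, 350°, 330°, and 310°

Analogous hues sit every 20° along the wheel.
30 − 20 = 10°
30 − 40 = -10 → -10 + 360 = 350°
30 − 60 = -30 → -30 + 360 = 330°
30 − 80 = -50 → -50 + 360 = 310°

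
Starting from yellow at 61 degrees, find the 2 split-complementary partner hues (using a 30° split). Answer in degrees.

Split-complementary hues sit 30° either side of the complement.
Complement of 61 degrees: 61 + 180 = 241°
241 − 30 = 211°
241 + 30 = 271°

211° and 271°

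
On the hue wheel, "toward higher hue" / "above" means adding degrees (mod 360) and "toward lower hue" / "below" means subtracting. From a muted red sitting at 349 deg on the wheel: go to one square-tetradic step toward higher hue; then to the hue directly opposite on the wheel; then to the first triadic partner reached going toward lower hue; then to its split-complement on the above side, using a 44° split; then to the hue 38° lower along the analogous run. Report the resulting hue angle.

+90° (square ↑): 349 + 90 = 439 → 439 − 360 = 79°
+180° (complement): 79 + 180 = 259°
−120° (triadic ↓): 259 − 120 = 139°
+224° (split-comp 44° ↑): 139 + 224 = 363 → 363 − 360 = 3°
−38° (analog 38° ↓): 3 − 38 = -35 → -35 + 360 = 325°

325°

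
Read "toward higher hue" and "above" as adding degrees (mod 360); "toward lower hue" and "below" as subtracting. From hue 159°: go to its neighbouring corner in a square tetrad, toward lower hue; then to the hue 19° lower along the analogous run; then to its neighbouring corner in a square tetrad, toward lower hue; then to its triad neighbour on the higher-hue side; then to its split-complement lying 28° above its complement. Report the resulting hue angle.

288°

square ↓ −90°: 159 − 90 = 69°
analog 19° ↓ −19°: 69 − 19 = 50°
square ↓ −90°: 50 − 90 = -40 → -40 + 360 = 320°
triadic ↑ +120°: 320 + 120 = 440 → 440 − 360 = 80°
split-comp 28° ↑ +208°: 80 + 208 = 288°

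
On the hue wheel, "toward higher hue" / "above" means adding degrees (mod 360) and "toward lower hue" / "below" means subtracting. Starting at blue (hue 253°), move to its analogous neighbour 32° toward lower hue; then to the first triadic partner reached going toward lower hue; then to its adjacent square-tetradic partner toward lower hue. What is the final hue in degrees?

11°

analog 32° ↓ −32°: 253 − 32 = 221°
triadic ↓ −120°: 221 − 120 = 101°
square ↓ −90°: 101 − 90 = 11°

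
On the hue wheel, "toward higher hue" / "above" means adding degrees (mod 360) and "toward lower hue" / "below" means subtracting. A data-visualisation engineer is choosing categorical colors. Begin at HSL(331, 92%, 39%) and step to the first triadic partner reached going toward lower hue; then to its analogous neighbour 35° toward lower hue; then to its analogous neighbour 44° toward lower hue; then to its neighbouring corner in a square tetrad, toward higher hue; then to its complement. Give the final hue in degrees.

−120° (triadic ↓): 331 − 120 = 211°
−35° (analog 35° ↓): 211 − 35 = 176°
−44° (analog 44° ↓): 176 − 44 = 132°
+90° (square ↑): 132 + 90 = 222°
+180° (complement): 222 + 180 = 402 → 402 − 360 = 42°

42°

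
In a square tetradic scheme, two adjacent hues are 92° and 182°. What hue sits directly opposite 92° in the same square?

A square tetradic scheme places four hues 90° apart; opposite corners are 180° apart.
92 + 180 = 272°

272°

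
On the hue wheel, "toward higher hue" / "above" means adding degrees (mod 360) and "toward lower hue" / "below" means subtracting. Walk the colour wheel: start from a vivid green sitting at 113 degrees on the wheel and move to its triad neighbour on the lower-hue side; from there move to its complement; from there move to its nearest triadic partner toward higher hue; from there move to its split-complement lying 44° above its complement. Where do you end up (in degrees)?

157°

triadic ↓ −120°: 113 − 120 = -7 → -7 + 360 = 353°
complement +180°: 353 + 180 = 533 → 533 − 360 = 173°
triadic ↑ +120°: 173 + 120 = 293°
split-comp 44° ↑ +224°: 293 + 224 = 517 → 517 − 360 = 157°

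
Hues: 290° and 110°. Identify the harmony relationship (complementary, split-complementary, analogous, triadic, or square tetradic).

Sort the hues: 110°, 290°.
Successive gaps around the wheel: 180°, 180°.
Two hues 180° apart are complementary.

complementary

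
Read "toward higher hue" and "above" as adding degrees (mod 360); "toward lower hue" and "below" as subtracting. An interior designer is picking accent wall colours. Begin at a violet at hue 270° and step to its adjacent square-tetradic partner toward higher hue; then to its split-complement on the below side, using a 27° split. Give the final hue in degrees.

270 + 90 = 360 → 360 − 360 = 0°   (square ↑)
0 + 153 = 153°   (split-comp 27° ↓)

153°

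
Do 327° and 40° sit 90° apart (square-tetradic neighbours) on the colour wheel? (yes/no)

Angular distance: |327 − 40| = 287; shorter arc = 360 − 287 = 73°.
90° apart (square-tetradic neighbours) requires 90°.

no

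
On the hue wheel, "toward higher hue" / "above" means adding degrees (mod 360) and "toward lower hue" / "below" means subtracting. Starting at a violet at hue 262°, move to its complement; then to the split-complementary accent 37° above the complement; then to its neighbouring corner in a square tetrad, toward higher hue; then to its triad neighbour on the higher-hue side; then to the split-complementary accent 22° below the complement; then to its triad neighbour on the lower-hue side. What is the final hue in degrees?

187°

262 + 180 = 442 → 442 − 360 = 82°   (complement)
82 + 217 = 299°   (split-comp 37° ↑)
299 + 90 = 389 → 389 − 360 = 29°   (square ↑)
29 + 120 = 149°   (triadic ↑)
149 + 158 = 307°   (split-comp 22° ↓)
307 − 120 = 187°   (triadic ↓)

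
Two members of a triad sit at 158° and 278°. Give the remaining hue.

38°

A triad spaces three hues 120° apart.
The full set is {38°, 158°, 278°}.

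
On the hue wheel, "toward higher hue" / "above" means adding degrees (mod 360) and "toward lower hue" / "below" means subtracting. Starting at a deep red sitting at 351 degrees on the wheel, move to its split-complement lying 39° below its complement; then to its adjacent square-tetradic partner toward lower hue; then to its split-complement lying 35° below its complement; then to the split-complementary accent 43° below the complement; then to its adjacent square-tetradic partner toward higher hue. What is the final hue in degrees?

54°

split-comp 39° ↓ +141°: 351 + 141 = 492 → 492 − 360 = 132°
square ↓ −90°: 132 − 90 = 42°
split-comp 35° ↓ +145°: 42 + 145 = 187°
split-comp 43° ↓ +137°: 187 + 137 = 324°
square ↑ +90°: 324 + 90 = 414 → 414 − 360 = 54°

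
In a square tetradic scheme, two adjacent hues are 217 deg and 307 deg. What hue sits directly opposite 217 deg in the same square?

A square tetradic scheme places four hues 90° apart; opposite corners are 180° apart.
217 + 180 = 397 → 397 − 360 = 37°

37°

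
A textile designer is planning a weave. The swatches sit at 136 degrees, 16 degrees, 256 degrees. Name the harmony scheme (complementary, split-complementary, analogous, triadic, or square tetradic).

Sort the hues: 16°, 136°, 256°.
Successive gaps around the wheel: 120°, 120°, 120°.
Three hues equally spaced 120° apart form a triad.

triadic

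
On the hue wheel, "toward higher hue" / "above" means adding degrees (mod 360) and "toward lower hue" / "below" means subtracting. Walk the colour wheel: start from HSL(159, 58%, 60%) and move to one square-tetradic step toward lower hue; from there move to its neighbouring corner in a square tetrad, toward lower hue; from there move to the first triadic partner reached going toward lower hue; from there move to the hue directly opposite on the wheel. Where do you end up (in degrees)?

−90° (square ↓): 159 − 90 = 69°
−90° (square ↓): 69 − 90 = -21 → -21 + 360 = 339°
−120° (triadic ↓): 339 − 120 = 219°
+180° (complement): 219 + 180 = 399 → 399 − 360 = 39°

39°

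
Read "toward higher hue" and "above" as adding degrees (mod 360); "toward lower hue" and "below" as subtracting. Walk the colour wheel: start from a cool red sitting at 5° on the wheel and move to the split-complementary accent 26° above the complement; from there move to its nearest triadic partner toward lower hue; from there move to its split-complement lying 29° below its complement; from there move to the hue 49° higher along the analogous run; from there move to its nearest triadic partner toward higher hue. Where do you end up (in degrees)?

51°

+206° (split-comp 26° ↑): 5 + 206 = 211°
−120° (triadic ↓): 211 − 120 = 91°
+151° (split-comp 29° ↓): 91 + 151 = 242°
+49° (analog 49° ↑): 242 + 49 = 291°
+120° (triadic ↑): 291 + 120 = 411 → 411 − 360 = 51°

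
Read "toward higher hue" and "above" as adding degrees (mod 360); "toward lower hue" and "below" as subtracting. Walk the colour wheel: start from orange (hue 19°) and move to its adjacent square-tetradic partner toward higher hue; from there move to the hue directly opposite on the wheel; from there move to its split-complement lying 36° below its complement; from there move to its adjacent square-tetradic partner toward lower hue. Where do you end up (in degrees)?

square ↑ +90°: 19 + 90 = 109°
complement +180°: 109 + 180 = 289°
split-comp 36° ↓ +144°: 289 + 144 = 433 → 433 − 360 = 73°
square ↓ −90°: 73 − 90 = -17 → -17 + 360 = 343°

343°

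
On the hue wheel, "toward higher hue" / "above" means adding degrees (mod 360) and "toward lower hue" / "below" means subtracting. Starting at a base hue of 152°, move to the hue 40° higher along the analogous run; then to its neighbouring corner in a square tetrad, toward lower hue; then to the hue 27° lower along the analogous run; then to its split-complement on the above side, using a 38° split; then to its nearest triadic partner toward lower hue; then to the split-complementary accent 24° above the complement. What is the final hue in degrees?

+40° (analog 40° ↑): 152 + 40 = 192°
−90° (square ↓): 192 − 90 = 102°
−27° (analog 27° ↓): 102 − 27 = 75°
+218° (split-comp 38° ↑): 75 + 218 = 293°
−120° (triadic ↓): 293 − 120 = 173°
+204° (split-comp 24° ↑): 173 + 204 = 377 → 377 − 360 = 17°

17°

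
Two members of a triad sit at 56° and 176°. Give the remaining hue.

296°

A triad spaces three hues 120° apart.
The full set is {56°, 176°, 296°}.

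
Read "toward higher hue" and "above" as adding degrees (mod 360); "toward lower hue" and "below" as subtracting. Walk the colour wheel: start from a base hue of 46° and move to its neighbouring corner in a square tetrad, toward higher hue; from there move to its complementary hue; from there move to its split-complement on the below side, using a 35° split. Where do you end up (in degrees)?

46 + 90 = 136°   (square ↑)
136 + 180 = 316°   (complement)
316 + 145 = 461 → 461 − 360 = 101°   (split-comp 35° ↓)

101°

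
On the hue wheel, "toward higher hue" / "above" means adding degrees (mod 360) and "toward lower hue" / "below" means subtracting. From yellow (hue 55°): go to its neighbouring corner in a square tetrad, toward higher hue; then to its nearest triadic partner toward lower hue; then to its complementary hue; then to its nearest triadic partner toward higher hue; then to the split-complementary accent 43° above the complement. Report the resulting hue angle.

+90° (square ↑): 55 + 90 = 145°
−120° (triadic ↓): 145 − 120 = 25°
+180° (complement): 25 + 180 = 205°
+120° (triadic ↑): 205 + 120 = 325°
+223° (split-comp 43° ↑): 325 + 223 = 548 → 548 − 360 = 188°

188°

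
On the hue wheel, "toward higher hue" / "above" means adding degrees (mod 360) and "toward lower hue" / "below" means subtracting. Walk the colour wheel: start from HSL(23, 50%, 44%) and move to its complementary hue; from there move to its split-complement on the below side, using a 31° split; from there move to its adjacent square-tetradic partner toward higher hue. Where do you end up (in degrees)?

82°

23 + 180 = 203°   (complement)
203 + 149 = 352°   (split-comp 31° ↓)
352 + 90 = 442 → 442 − 360 = 82°   (square ↑)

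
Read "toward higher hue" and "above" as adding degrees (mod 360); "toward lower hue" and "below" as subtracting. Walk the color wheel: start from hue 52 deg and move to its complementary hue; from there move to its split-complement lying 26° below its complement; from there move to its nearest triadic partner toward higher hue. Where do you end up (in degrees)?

146°

52 + 180 = 232°   (complement)
232 + 154 = 386 → 386 − 360 = 26°   (split-comp 26° ↓)
26 + 120 = 146°   (triadic ↑)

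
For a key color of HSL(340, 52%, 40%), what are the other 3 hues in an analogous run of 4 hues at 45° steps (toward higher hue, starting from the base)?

25°, 70°, 115°

Analogous hues sit every 45° along the wheel.
340 + 45 = 385 → 385 − 360 = 25°
340 + 90 = 430 → 430 − 360 = 70°
340 + 135 = 475 → 475 − 360 = 115°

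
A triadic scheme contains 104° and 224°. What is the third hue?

344°

A triad spaces three hues 120° apart.
The full set is {104°, 224°, 344°}.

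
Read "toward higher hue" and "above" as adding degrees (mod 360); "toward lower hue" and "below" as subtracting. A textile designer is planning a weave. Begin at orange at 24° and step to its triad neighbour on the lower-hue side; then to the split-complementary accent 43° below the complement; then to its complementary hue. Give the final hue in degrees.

221°

triadic ↓ −120°: 24 − 120 = -96 → -96 + 360 = 264°
split-comp 43° ↓ +137°: 264 + 137 = 401 → 401 − 360 = 41°
complement +180°: 41 + 180 = 221°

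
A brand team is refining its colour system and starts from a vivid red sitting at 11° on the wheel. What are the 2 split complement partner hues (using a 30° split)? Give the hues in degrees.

Split-complementary hues sit 30° either side of the complement.
Complement of 11°: 11 + 180 = 191°
191 − 30 = 161°
191 + 30 = 221°

161° and 221°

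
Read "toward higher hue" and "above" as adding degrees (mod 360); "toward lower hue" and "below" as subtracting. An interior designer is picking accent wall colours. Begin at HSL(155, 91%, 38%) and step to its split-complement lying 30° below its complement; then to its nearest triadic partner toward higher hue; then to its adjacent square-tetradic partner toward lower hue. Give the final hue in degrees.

split-comp 30° ↓ +150°: 155 + 150 = 305°
triadic ↑ +120°: 305 + 120 = 425 → 425 − 360 = 65°
square ↓ −90°: 65 − 90 = -25 → -25 + 360 = 335°

335°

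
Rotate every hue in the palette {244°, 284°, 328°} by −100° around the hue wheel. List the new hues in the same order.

244 − 100 = 144°
284 − 100 = 184°
328 − 100 = 228°

144°, 184°, 228°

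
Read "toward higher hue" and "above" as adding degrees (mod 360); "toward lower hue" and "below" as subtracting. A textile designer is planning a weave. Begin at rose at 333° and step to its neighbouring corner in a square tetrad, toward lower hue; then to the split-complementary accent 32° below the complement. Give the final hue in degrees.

−90° (square ↓): 333 − 90 = 243°
+148° (split-comp 32° ↓): 243 + 148 = 391 → 391 − 360 = 31°

31°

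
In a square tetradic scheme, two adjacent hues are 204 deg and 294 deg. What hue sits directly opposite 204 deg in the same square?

A square tetradic scheme places four hues 90° apart; opposite corners are 180° apart.
204 + 180 = 384 → 384 − 360 = 24°

24°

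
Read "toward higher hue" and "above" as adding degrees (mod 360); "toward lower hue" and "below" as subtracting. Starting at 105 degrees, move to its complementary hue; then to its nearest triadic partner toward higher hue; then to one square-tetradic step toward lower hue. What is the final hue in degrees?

315°

105 + 180 = 285°   (complement)
285 + 120 = 405 → 405 − 360 = 45°   (triadic ↑)
45 − 90 = -45 → -45 + 360 = 315°   (square ↓)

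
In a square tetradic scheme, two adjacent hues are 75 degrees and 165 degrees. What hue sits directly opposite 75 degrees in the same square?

255°

A square tetradic scheme places four hues 90° apart; opposite corners are 180° apart.
75 + 180 = 255°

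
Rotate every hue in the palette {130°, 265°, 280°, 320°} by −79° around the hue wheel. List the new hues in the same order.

130 − 79 = 51°
265 − 79 = 186°
280 − 79 = 201°
320 − 79 = 241°

51°, 186°, 201°, 241°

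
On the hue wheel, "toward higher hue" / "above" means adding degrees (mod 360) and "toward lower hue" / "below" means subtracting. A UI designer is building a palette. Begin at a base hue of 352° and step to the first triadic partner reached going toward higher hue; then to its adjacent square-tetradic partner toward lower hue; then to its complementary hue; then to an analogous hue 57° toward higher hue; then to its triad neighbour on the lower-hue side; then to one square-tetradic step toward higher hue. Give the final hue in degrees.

229°

352 + 120 = 472 → 472 − 360 = 112°   (triadic ↑)
112 − 90 = 22°   (square ↓)
22 + 180 = 202°   (complement)
202 + 57 = 259°   (analog 57° ↑)
259 − 120 = 139°   (triadic ↓)
139 + 90 = 229°   (square ↑)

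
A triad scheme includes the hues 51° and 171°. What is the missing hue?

A triad places three hues 120° apart.
The full set through 51° is {51°, 171°, 291°}.
Given {51°, 171°}, the missing hue is 291°.

291°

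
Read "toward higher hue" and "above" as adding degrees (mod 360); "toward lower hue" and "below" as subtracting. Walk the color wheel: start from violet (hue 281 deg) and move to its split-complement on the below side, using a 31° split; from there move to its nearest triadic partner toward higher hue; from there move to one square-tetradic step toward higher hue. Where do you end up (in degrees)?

split-comp 31° ↓ +149°: 281 + 149 = 430 → 430 − 360 = 70°
triadic ↑ +120°: 70 + 120 = 190°
square ↑ +90°: 190 + 90 = 280°

280°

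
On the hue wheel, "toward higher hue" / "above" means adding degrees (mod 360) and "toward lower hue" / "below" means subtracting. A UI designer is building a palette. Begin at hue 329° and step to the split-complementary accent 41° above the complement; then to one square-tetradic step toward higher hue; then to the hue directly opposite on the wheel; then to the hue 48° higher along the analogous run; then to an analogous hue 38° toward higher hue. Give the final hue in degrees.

186°

+221° (split-comp 41° ↑): 329 + 221 = 550 → 550 − 360 = 190°
+90° (square ↑): 190 + 90 = 280°
+180° (complement): 280 + 180 = 460 → 460 − 360 = 100°
+48° (analog 48° ↑): 100 + 48 = 148°
+38° (analog 38° ↑): 148 + 38 = 186°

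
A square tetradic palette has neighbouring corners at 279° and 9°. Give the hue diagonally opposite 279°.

A square tetradic scheme places four hues 90° apart; opposite corners are 180° apart.
279 + 180 = 459 → 459 − 360 = 99°

99°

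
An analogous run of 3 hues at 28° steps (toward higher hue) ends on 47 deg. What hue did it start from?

351°

2 steps of 28° (toward higher hue) give a net shift of +56°.
Start = end − shift: 47 − 56 = -9 → -9 + 360 = 351°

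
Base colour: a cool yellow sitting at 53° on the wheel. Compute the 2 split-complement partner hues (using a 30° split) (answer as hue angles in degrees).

Complement of 53°: 53 + 180 = 233°
233 − 30 = 203°
233 + 30 = 263°

203° and 263°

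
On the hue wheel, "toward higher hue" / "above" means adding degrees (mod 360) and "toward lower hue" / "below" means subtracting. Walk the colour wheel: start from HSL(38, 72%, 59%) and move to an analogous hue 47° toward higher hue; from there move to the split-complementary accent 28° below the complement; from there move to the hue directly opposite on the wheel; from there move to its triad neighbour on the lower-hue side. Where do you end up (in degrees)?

297°

analog 47° ↑ +47°: 38 + 47 = 85°
split-comp 28° ↓ +152°: 85 + 152 = 237°
complement +180°: 237 + 180 = 417 → 417 − 360 = 57°
triadic ↓ −120°: 57 − 120 = -63 → -63 + 360 = 297°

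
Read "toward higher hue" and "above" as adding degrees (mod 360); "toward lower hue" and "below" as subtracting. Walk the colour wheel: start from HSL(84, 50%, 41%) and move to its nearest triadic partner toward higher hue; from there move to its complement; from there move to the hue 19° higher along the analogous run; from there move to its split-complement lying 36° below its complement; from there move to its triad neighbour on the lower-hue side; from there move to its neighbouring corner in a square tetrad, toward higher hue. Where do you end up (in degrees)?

157°

+120° (triadic ↑): 84 + 120 = 204°
+180° (complement): 204 + 180 = 384 → 384 − 360 = 24°
+19° (analog 19° ↑): 24 + 19 = 43°
+144° (split-comp 36° ↓): 43 + 144 = 187°
−120° (triadic ↓): 187 − 120 = 67°
+90° (square ↑): 67 + 90 = 157°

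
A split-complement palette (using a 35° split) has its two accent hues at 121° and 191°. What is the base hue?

336°

The accents sit 35° either side of the complement, so the complement is their short-arc midpoint on the wheel.
Short-arc midpoint of 121° and 191°: 156°.
Base is 180° from the complement: 156 − 180 = -24 → -24 + 360 = 336°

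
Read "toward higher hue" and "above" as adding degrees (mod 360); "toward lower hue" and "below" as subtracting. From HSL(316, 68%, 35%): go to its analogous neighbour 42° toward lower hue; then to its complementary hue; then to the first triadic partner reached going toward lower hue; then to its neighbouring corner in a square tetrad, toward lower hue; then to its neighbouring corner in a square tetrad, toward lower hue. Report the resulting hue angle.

154°

316 − 42 = 274°   (analog 42° ↓)
274 + 180 = 454 → 454 − 360 = 94°   (complement)
94 − 120 = -26 → -26 + 360 = 334°   (triadic ↓)
334 − 90 = 244°   (square ↓)
244 − 90 = 154°   (square ↓)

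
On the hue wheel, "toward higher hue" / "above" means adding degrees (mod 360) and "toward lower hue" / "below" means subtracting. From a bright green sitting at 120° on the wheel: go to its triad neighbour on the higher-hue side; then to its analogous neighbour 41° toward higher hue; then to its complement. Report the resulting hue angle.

101°

triadic ↑ +120°: 120 + 120 = 240°
analog 41° ↑ +41°: 240 + 41 = 281°
complement +180°: 281 + 180 = 461 → 461 − 360 = 101°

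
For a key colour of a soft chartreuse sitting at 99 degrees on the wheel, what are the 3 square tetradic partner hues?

A square tetradic scheme places four hues every 90°.
99 + 90 = 189°
99 + 180 = 279°
99 + 270 = 369 → 369 − 360 = 9°

189°, 279° and 9°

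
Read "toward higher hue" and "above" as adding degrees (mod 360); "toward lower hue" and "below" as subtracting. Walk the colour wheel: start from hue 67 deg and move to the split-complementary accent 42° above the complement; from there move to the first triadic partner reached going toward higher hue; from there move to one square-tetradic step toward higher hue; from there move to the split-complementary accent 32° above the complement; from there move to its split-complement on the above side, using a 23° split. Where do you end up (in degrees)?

194°

split-comp 42° ↑ +222°: 67 + 222 = 289°
triadic ↑ +120°: 289 + 120 = 409 → 409 − 360 = 49°
square ↑ +90°: 49 + 90 = 139°
split-comp 32° ↑ +212°: 139 + 212 = 351°
split-comp 23° ↑ +203°: 351 + 203 = 554 → 554 − 360 = 194°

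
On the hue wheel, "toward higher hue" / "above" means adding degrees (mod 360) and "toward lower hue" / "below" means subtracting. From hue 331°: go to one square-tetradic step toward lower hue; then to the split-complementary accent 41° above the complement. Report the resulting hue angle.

square ↓ −90°: 331 − 90 = 241°
split-comp 41° ↑ +221°: 241 + 221 = 462 → 462 − 360 = 102°

102°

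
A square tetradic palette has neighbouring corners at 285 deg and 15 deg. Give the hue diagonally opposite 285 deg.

105°

A square tetradic scheme places four hues 90° apart; opposite corners are 180° apart.
285 + 180 = 465 → 465 − 360 = 105°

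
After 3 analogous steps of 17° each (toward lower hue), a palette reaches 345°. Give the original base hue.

36°

3 steps of 17° (toward lower hue) give a net shift of −51°.
Start = end − shift: 345 + 51 = 396 → 396 − 360 = 36°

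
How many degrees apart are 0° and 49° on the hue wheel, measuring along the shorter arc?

49°

|0 − 49| = 49.
49 ≤ 180, so the shorter arc is 49°.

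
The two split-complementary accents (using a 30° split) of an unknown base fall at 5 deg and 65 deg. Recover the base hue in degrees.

215°

The accents sit 30° either side of the complement, so the complement is their short-arc midpoint on the wheel.
Short-arc midpoint of 5° and 65°: 35°.
Base is 180° from the complement: 35 − 180 = -145 → -145 + 360 = 215°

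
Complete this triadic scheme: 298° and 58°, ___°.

A triad places three hues 120° apart.
The full set through 58° is {58°, 178°, 298°}.
Given {58°, 298°}, the missing hue is 178°.

178°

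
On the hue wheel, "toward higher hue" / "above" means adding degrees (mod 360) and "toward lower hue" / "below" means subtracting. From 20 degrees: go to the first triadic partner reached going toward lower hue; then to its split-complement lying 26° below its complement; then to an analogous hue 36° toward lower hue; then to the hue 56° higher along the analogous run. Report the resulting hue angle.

74°

20 − 120 = -100 → -100 + 360 = 260°   (triadic ↓)
260 + 154 = 414 → 414 − 360 = 54°   (split-comp 26° ↓)
54 − 36 = 18°   (analog 36° ↓)
18 + 56 = 74°   (analog 56° ↑)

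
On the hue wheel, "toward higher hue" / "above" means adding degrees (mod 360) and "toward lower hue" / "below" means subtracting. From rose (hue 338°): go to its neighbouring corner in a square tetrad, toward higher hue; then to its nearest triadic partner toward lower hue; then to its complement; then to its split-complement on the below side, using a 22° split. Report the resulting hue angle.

square ↑ +90°: 338 + 90 = 428 → 428 − 360 = 68°
triadic ↓ −120°: 68 − 120 = -52 → -52 + 360 = 308°
complement +180°: 308 + 180 = 488 → 488 − 360 = 128°
split-comp 22° ↓ +158°: 128 + 158 = 286°

286°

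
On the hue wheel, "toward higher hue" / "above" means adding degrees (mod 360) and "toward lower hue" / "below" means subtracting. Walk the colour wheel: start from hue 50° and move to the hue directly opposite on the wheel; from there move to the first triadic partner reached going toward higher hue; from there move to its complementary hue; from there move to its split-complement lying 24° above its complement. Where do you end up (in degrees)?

14°

+180° (complement): 50 + 180 = 230°
+120° (triadic ↑): 230 + 120 = 350°
+180° (complement): 350 + 180 = 530 → 530 − 360 = 170°
+204° (split-comp 24° ↑): 170 + 204 = 374 → 374 − 360 = 14°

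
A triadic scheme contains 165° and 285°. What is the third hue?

45°

A triad spaces three hues 120° apart.
The full set is {45°, 165°, 285°}.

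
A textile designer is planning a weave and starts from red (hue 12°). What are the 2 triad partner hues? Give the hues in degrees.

12 + 120 = 132°
12 + 240 = 252°

132° and 252°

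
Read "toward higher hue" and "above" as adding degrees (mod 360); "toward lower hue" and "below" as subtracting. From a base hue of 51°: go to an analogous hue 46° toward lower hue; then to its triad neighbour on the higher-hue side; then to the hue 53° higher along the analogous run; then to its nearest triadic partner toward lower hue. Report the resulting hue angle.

58°

analog 46° ↓ −46°: 51 − 46 = 5°
triadic ↑ +120°: 5 + 120 = 125°
analog 53° ↑ +53°: 125 + 53 = 178°
triadic ↓ −120°: 178 − 120 = 58°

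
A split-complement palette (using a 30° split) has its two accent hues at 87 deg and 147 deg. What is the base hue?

297°

The accents sit 30° either side of the complement, so the complement is their short-arc midpoint on the wheel.
Short-arc midpoint of 87° and 147°: 117°.
Base is 180° from the complement: 117 − 180 = -63 → -63 + 360 = 297°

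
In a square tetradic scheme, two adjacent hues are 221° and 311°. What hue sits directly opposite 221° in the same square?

41°

A square tetradic scheme places four hues 90° apart; opposite corners are 180° apart.
221 + 180 = 401 → 401 − 360 = 41°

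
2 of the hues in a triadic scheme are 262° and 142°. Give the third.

22°

A triad places three hues 120° apart.
The full set through 142° is {22°, 142°, 262°}.
Given {142°, 262°}, the missing hue is 22°.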